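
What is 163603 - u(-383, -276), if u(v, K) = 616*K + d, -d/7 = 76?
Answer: 334151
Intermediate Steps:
d = -532 (d = -7*76 = -532)
u(v, K) = -532 + 616*K (u(v, K) = 616*K - 532 = -532 + 616*K)
163603 - u(-383, -276) = 163603 - (-532 + 616*(-276)) = 163603 - (-532 - 170016) = 163603 - 1*(-170548) = 163603 + 170548 = 334151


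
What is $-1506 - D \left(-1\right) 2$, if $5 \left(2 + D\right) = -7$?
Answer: $- \frac{7564}{5} \approx -1512.8$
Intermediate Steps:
$D = - \frac{17}{5}$ ($D = -2 + \frac{1}{5} \left(-7\right) = -2 - \frac{7}{5} = - \frac{17}{5} \approx -3.4$)
$-1506 - D \left(-1\right) 2 = -1506 - \left(- \frac{17}{5}\right) \left(-1\right) 2 = -1506 - \frac{17}{5} \cdot 2 = -1506 - \frac{34}{5} = - \frac{7564}{5}$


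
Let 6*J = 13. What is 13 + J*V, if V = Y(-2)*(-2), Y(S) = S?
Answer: 65/3 ≈ 21.667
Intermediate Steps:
J = 13/6 (J = (1/6)*13 = 13/6 ≈ 2.1667)
V = 4 (V = -2*(-2) = 4)
13 + J*V = 13 + (13/6)*4 = 13 + 26/3 = 65/3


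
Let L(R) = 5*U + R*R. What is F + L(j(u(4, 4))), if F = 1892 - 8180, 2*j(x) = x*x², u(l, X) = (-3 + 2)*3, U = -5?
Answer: -24523/4 ≈ -6130.8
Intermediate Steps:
u(l, X) = -3 (u(l, X) = -1*3 = -3)
j(x) = x³/2 (j(x) = (x*x²)/2 = x³/2)
F = -6288
L(R) = -25 + R² (L(R) = 5*(-5) + R*R = -25 + R²)
F + L(j(u(4, 4))) = -6288 + (-25 + ((½)*(-3)³)²) = -6288 + (-25 + ((½)*(-27))²) = -6288 + (-25 + (-27/2)²) = -6288 + (-25 + 729/4) = -6288 + 629/4 = -24523/4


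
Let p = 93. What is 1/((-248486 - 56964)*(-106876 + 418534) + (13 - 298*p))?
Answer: -1/95195963801 ≈ -1.0505e-11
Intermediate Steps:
1/((-248486 - 56964)*(-106876 + 418534) + (13 - 298*p)) = 1/((-248486 - 56964)*(-106876 + 418534) + (13 - 298*93)) = 1/(-305450*311658 + (13 - 27714)) = 1/(-95195936100 - 27701) = 1/(-95195963801) = -1/95195963801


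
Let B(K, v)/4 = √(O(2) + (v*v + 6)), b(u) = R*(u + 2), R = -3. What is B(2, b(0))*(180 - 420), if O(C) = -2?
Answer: -1920*√10 ≈ -6071.6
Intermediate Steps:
b(u) = -6 - 3*u (b(u) = -3*(u + 2) = -3*(2 + u) = -6 - 3*u)
B(K, v) = 4*√(4 + v²) (B(K, v) = 4*√(-2 + (v*v + 6)) = 4*√(-2 + (v² + 6)) = 4*√(-2 + (6 + v²)) = 4*√(4 + v²))
B(2, b(0))*(180 - 420) = (4*√(4 + (-6 - 3*0)²))*(180 - 420) = (4*√(4 + (-6 + 0)²))*(-240) = (4*√(4 + (-6)²))*(-240) = (4*√(4 + 36))*(-240) = (4*√40)*(-240) = (4*(2*√10))*(-240) = (8*√10)*(-240) = -1920*√10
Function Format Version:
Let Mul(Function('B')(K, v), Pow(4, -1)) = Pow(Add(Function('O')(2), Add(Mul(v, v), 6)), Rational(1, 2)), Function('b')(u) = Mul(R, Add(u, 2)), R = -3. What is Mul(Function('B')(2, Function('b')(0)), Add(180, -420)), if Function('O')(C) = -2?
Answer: Mul(-1920, Pow(10, Rational(1, 2))) ≈ -6071.6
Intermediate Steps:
Function('b')(u) = Add(-6, Mul(-3, u)) (Function('b')(u) = Mul(-3, Add(u, 2)) = Mul(-3, Add(2, u)) = Add(-6, Mul(-3, u)))
Function('B')(K, v) = Mul(4, Pow(Add(4, Pow(v, 2)), Rational(1, 2))) (Function('B')(K, v) = Mul(4, Pow(Add(-2, Add(Mul(v, v), 6)), Rational(1, 2))) = Mul(4, Pow(Add(-2, Add(Pow(v, 2), 6)), Rational(1, 2))) = Mul(4, Pow(Add(-2, Add(6, Pow(v, 2))), Rational(1, 2))) = Mul(4, Pow(Add(4, Pow(v, 2)), Rational(1, 2))))
Mul(Function('B')(2, Function('b')(0)), Add(180, -420)) = Mul(Mul(4, Pow(Add(4, Pow(Add(-6, Mul(-3, 0)), 2)), Rational(1, 2))), Add(180, -420)) = Mul(Mul(4, Pow(Add(4, Pow(Add(-6, 0), 2)), Rational(1, 2))), -240) = Mul(Mul(4, Pow(Add(4, Pow(-6, 2)), Rational(1, 2))), -240) = Mul(Mul(4, Pow(Add(4, 36), Rational(1, 2))), -240) = Mul(Mul(4, Pow(40, Rational(1, 2))), -240) = Mul(Mul(4, Mul(2, Pow(10, Rational(1, 2)))), -240) = Mul(Mul(8, Pow(10, Rational(1, 2))), -240) = Mul(-1920, Pow(10, Rational(1, 2)))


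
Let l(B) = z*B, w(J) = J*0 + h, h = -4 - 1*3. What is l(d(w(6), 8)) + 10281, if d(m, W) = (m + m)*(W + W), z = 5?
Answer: 9161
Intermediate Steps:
h = -7 (h = -4 - 3 = -7)
w(J) = -7 (w(J) = J*0 - 7 = 0 - 7 = -7)
d(m, W) = 4*W*m (d(m, W) = (2*m)*(2*W) = 4*W*m)
l(B) = 5*B
l(d(w(6), 8)) + 10281 = 5*(4*8*(-7)) + 10281 = 5*(-224) + 10281 = -1120 + 10281 = 9161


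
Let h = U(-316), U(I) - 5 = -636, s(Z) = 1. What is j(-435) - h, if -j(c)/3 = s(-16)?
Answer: 628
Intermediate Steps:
U(I) = -631 (U(I) = 5 - 636 = -631)
j(c) = -3 (j(c) = -3*1 = -3)
h = -631
j(-435) - h = -3 - 1*(-631) = -3 + 631 = 628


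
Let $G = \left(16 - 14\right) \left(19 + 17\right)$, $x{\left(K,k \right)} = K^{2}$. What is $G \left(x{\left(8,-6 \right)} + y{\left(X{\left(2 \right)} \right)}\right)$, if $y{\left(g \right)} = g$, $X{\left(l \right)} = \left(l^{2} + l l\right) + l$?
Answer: $5328$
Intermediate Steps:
$X{\left(l \right)} = l + 2 l^{2}$ ($X{\left(l \right)} = \left(l^{2} + l^{2}\right) + l = 2 l^{2} + l = l + 2 l^{2}$)
$G = 72$ ($G = 2 \cdot 36 = 72$)
$G \left(x{\left(8,-6 \right)} + y{\left(X{\left(2 \right)} \right)}\right) = 72 \left(8^{2} + 2 \left(1 + 2 \cdot 2\right)\right) = 72 \left(64 + 2 \left(1 + 4\right)\right) = 72 \left(64 + 2 \cdot 5\right) = 72 \left(64 + 10\right) = 72 \cdot 74 = 5328$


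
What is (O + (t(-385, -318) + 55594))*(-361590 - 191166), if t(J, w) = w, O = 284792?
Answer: -187974627408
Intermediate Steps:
(O + (t(-385, -318) + 55594))*(-361590 - 191166) = (284792 + (-318 + 55594))*(-361590 - 191166) = (284792 + 55276)*(-552756) = 340068*(-552756) = -187974627408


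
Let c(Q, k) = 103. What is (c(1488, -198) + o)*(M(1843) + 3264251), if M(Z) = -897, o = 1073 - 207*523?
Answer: -349456263090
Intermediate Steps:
o = -107188 (o = 1073 - 108261 = -107188)
(c(1488, -198) + o)*(M(1843) + 3264251) = (103 - 107188)*(-897 + 3264251) = -107085*3263354 = -349456263090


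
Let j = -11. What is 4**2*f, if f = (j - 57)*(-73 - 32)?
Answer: 114240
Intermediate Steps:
f = 7140 (f = (-11 - 57)*(-73 - 32) = -68*(-105) = 7140)
4**2*f = 4**2*7140 = 16*7140 = 114240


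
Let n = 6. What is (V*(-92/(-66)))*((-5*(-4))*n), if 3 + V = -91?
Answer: -172960/11 ≈ -15724.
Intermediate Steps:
V = -94 (V = -3 - 91 = -94)
(V*(-92/(-66)))*((-5*(-4))*n) = (-(-8648)/(-66))*(-5*(-4)*6) = (-(-8648)*(-1)/66)*(20*6) = -94*46/33*120 = -4324/33*120 = -172960/11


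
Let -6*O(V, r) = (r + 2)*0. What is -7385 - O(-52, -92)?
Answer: -7385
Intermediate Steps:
O(V, r) = 0 (O(V, r) = -(r + 2)*0/6 = -(2 + r)*0/6 = -⅙*0 = 0)
-7385 - O(-52, -92) = -7385 - 1*0 = -7385 + 0 = -7385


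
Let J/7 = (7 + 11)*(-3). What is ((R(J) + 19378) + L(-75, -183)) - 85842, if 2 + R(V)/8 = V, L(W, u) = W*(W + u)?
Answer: -50154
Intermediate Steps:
J = -378 (J = 7*((7 + 11)*(-3)) = 7*(18*(-3)) = 7*(-54) = -378)
R(V) = -16 + 8*V
((R(J) + 19378) + L(-75, -183)) - 85842 = (((-16 + 8*(-378)) + 19378) - 75*(-75 - 183)) - 85842 = (((-16 - 3024) + 19378) - 75*(-258)) - 85842 = ((-3040 + 19378) + 19350) - 85842 = (16338 + 19350) - 85842 = 35688 - 85842 = -50154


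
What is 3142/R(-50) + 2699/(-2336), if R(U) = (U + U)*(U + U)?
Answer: -1228143/1460000 ≈ -0.84119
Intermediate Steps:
R(U) = 4*U**2 (R(U) = (2*U)*(2*U) = 4*U**2)
3142/R(-50) + 2699/(-2336) = 3142/((4*(-50)**2)) + 2699/(-2336) = 3142/((4*2500)) + 2699*(-1/2336) = 3142/10000 - 2699/2336 = 3142*(1/10000) - 2699/2336 = 1571/5000 - 2699/2336 = -1228143/1460000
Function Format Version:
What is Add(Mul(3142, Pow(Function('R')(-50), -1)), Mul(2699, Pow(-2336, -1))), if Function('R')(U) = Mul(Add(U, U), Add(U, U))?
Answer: Rational(-1228143, 1460000) ≈ -0.84119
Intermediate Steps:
Function('R')(U) = Mul(4, Pow(U, 2)) (Function('R')(U) = Mul(Mul(2, U), Mul(2, U)) = Mul(4, Pow(U, 2)))
Add(Mul(3142, Pow(Function('R')(-50), -1)), Mul(2699, Pow(-2336, -1))) = Add(Mul(3142, Pow(Mul(4, Pow(-50, 2)), -1)), Mul(2699, Pow(-2336, -1))) = Add(Mul(3142, Pow(Mul(4, 2500), -1)), Mul(2699, Rational(-1, 2336))) = Add(Mul(3142, Pow(10000, -1)), Rational(-2699, 2336)) = Add(Mul(3142, Rational(1, 10000)), Rational(-2699, 2336)) = Add(Rational(1571, 5000), Rational(-2699, 2336)) = Rational(-1228143, 1460000)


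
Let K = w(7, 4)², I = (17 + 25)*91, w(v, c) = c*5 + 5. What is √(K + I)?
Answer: √4447 ≈ 66.686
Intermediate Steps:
w(v, c) = 5 + 5*c (w(v, c) = 5*c + 5 = 5 + 5*c)
I = 3822 (I = 42*91 = 3822)
K = 625 (K = (5 + 5*4)² = (5 + 20)² = 25² = 625)
√(K + I) = √(625 + 3822) = √4447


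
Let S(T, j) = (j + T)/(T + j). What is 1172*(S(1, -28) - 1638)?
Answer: -1918564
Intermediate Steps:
S(T, j) = 1 (S(T, j) = (T + j)/(T + j) = 1)
1172*(S(1, -28) - 1638) = 1172*(1 - 1638) = 1172*(-1637) = -1918564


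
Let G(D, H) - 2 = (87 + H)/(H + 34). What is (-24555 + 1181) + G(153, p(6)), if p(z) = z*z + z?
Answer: -1776143/76 ≈ -23370.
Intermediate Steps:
p(z) = z + z**2 (p(z) = z**2 + z = z + z**2)
G(D, H) = 2 + (87 + H)/(34 + H) (G(D, H) = 2 + (87 + H)/(H + 34) = 2 + (87 + H)/(34 + H))
(-24555 + 1181) + G(153, p(6)) = (-24555 + 1181) + (155 + 3*(6*(1 + 6)))/(34 + 6*(1 + 6)) = -23374 + (155 + 3*(6*7))/(34 + 6*7) = -23374 + (155 + 3*42)/(34 + 42) = -23374 + (155 + 126)/76 = -23374 + (1/76)*281 = -23374 + 281/76 = -1776143/76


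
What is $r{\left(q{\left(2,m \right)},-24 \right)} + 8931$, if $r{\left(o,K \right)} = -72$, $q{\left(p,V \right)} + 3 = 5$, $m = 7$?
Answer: $8859$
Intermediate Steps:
$q{\left(p,V \right)} = 2$ ($q{\left(p,V \right)} = -3 + 5 = 2$)
$r{\left(q{\left(2,m \right)},-24 \right)} + 8931 = -72 + 8931 = 8859$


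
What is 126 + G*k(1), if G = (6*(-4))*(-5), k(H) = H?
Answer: 246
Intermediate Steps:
G = 120 (G = -24*(-5) = 120)
126 + G*k(1) = 126 + 120*1 = 126 + 120 = 246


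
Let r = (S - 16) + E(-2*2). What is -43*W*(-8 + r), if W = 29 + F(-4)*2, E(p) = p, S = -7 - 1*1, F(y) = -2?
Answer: 38700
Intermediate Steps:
S = -8 (S = -7 - 1 = -8)
r = -28 (r = (-8 - 16) - 2*2 = -24 - 4 = -28)
W = 25 (W = 29 - 2*2 = 29 - 4 = 25)
-43*W*(-8 + r) = -1075*(-8 - 28) = -1075*(-36) = -43*(-900) = 38700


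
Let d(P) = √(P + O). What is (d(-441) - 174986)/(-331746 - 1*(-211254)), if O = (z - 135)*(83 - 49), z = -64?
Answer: 87493/60246 - I*√7207/120492 ≈ 1.4523 - 0.00070456*I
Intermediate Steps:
O = -6766 (O = (-64 - 135)*(83 - 49) = -199*34 = -6766)
d(P) = √(-6766 + P) (d(P) = √(P - 6766) = √(-6766 + P))
(d(-441) - 174986)/(-331746 - 1*(-211254)) = (√(-6766 - 441) - 174986)/(-331746 - 1*(-211254)) = (√(-7207) - 174986)/(-331746 + 211254) = (I*√7207 - 174986)/(-120492) = (-174986 + I*√7207)*(-1/120492) = 87493/60246 - I*√7207/120492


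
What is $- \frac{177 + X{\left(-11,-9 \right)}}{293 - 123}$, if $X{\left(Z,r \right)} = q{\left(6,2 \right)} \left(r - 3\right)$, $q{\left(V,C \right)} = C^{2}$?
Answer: $- \frac{129}{170} \approx -0.75882$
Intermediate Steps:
$X{\left(Z,r \right)} = -12 + 4 r$ ($X{\left(Z,r \right)} = 2^{2} \left(r - 3\right) = 4 \left(-3 + r\right) = -12 + 4 r$)
$- \frac{177 + X{\left(-11,-9 \right)}}{293 - 123} = - \frac{177 + \left(-12 + 4 \left(-9\right)\right)}{293 - 123} = - \frac{177 - 48}{170} = - \frac{129}{170}$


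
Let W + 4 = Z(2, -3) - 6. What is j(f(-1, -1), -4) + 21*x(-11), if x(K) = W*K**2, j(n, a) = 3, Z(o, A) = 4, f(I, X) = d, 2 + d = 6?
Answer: -15243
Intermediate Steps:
d = 4 (d = -2 + 6 = 4)
f(I, X) = 4
W = -6 (W = -4 + (4 - 6) = -4 - 2 = -6)
x(K) = -6*K**2
j(f(-1, -1), -4) + 21*x(-11) = 3 + 21*(-6*(-11)**2) = 3 + 21*(-6*121) = 3 + 21*(-726) = 3 - 15246 = -15243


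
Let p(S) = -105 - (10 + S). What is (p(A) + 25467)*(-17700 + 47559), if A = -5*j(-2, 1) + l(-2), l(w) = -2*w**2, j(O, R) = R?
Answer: 757373535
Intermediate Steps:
A = -13 (A = -5*1 - 2*(-2)**2 = -5 - 2*4 = -5 - 8 = -13)
p(S) = -115 - S (p(S) = -105 + (-10 - S) = -115 - S)
(p(A) + 25467)*(-17700 + 47559) = ((-115 - 1*(-13)) + 25467)*(-17700 + 47559) = ((-115 + 13) + 25467)*29859 = (-102 + 25467)*29859 = 25365*29859 = 757373535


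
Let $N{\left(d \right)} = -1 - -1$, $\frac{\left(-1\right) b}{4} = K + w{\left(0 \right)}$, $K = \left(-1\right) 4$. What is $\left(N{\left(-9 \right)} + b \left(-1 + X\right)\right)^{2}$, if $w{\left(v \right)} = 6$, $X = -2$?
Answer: $576$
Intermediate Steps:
$K = -4$
$b = -8$ ($b = - 4 \left(-4 + 6\right) = \left(-4\right) 2 = -8$)
$N{\left(d \right)} = 0$ ($N{\left(d \right)} = -1 + 1 = 0$)
$\left(N{\left(-9 \right)} + b \left(-1 + X\right)\right)^{2} = \left(0 - 8 \left(-1 - 2\right)\right)^{2} = \left(0 - -24\right)^{2} = \left(0 + 24\right)^{2} = 24^{2} = 576$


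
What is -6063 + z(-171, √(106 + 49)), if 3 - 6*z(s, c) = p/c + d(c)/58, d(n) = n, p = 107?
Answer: -12125/2 - 6361*√155/53940 ≈ -6064.0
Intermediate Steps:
z(s, c) = ½ - 107/(6*c) - c/348 (z(s, c) = ½ - (107/c + c/58)/6 = ½ + (-107/(6*c) - c/348) = ½ - 107/(6*c) - c/348)
-6063 + z(-171, √(106 + 49)) = -6063 + (-6206 - √(106 + 49)*(-174 + √(106 + 49)))/(348*(√(106 + 49))) = -6063 + (-6206 - √155*(-174 + √155))/(348*(√155)) = -6063 + (√155/155)*(-6206 - √155*(-174 + √155))/348 = -6063 + √155*(-6206 - √155*(-174 + √155))/53940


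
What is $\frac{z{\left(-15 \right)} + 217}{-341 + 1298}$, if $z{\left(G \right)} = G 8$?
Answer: $\frac{97}{957} \approx 0.10136$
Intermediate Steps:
$z{\left(G \right)} = 8 G$
$\frac{z{\left(-15 \right)} + 217}{-341 + 1298} = \frac{8 \left(-15\right) + 217}{-341 + 1298} = \frac{-120 + 217}{957} = 97 \cdot \frac{1}{957} = \frac{97}{957}$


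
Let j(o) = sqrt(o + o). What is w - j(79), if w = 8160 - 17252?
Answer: -9092 - sqrt(158) ≈ -9104.6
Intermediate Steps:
w = -9092
j(o) = sqrt(2)*sqrt(o) (j(o) = sqrt(2*o) = sqrt(2)*sqrt(o))
w - j(79) = -9092 - sqrt(2)*sqrt(79) = -9092 - sqrt(158)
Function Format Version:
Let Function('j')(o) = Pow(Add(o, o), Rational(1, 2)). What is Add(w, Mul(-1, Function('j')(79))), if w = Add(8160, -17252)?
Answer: Add(-9092, Mul(-1, Pow(158, Rational(1, 2)))) ≈ -9104.6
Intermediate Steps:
w = -9092
Function('j')(o) = Mul(Pow(2, Rational(1, 2)), Pow(o, Rational(1, 2))) (Function('j')(o) = Pow(Mul(2, o), Rational(1, 2)) = Mul(Pow(2, Rational(1, 2)), Pow(o, Rational(1, 2))))
Add(w, Mul(-1, Function('j')(79))) = Add(-9092, Mul(-1, Mul(Pow(2, Rational(1, 2)), Pow(79, Rational(1, 2))))) = Add(-9092, Mul(-1, Pow(158, Rational(1, 2))))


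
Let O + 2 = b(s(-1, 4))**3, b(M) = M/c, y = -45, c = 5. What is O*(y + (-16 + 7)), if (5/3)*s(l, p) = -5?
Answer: 14958/125 ≈ 119.66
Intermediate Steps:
s(l, p) = -3 (s(l, p) = (3/5)*(-5) = -3)
b(M) = M/5
O = -277/125 (O = -2 + ((1/5)*(-3))**3 = -2 + (-3/5)**3 = -2 - 27/125 = -277/125 ≈ -2.2160)
O*(y + (-16 + 7)) = -277*(-45 + (-16 + 7))/125 = -277*(-45 - 9)/125 = -277/125*(-54) = 14958/125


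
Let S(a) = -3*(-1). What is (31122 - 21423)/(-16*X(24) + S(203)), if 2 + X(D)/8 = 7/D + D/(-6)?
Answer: 29097/2201 ≈ 13.220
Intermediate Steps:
S(a) = 3
X(D) = -16 + 56/D - 4*D/3 (X(D) = -16 + 8*(7/D + D/(-6)) = -16 + 8*(7/D + D*(-⅙)) = -16 + 8*(7/D - D/6) = -16 + (56/D - 4*D/3) = -16 + 56/D - 4*D/3)
(31122 - 21423)/(-16*X(24) + S(203)) = (31122 - 21423)/(-16*(-16 + 56/24 - 4/3*24) + 3) = 9699/(-16*(-16 + 56*(1/24) - 32) + 3) = 9699/(-16*(-16 + 7/3 - 32) + 3) = 9699/(-16*(-137/3) + 3) = 9699/(2192/3 + 3) = 9699/(2201/3) = 9699*(3/2201) = 29097/2201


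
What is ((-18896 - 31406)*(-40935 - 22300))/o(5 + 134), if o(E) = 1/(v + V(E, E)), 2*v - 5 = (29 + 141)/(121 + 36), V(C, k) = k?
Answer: 70934477854485/157 ≈ 4.5181e+11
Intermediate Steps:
v = 955/314 (v = 5/2 + ((29 + 141)/(121 + 36))/2 = 5/2 + (170/157)/2 = 5/2 + (170*(1/157))/2 = 5/2 + (½)*(170/157) = 5/2 + 85/157 = 955/314 ≈ 3.0414)
o(E) = 1/(955/314 + E)
((-18896 - 31406)*(-40935 - 22300))/o(5 + 134) = ((-18896 - 31406)*(-40935 - 22300))/((314/(955 + 314*(5 + 134)))) = (-50302*(-63235))/((314/(955 + 314*139))) = 3180846970/((314/(955 + 43646))) = 3180846970/((314/44601)) = 3180846970/((314*(1/44601))) = 3180846970/(314/44601) = 3180846970*(44601/314) = 70934477854485/157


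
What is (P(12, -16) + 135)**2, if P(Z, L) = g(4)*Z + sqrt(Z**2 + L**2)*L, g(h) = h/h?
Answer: 29929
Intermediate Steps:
g(h) = 1
P(Z, L) = Z + L*sqrt(L**2 + Z**2) (P(Z, L) = 1*Z + sqrt(Z**2 + L**2)*L = Z + sqrt(L**2 + Z**2)*L = Z + L*sqrt(L**2 + Z**2))
(P(12, -16) + 135)**2 = ((12 - 16*sqrt((-16)**2 + 12**2)) + 135)**2 = ((12 - 16*sqrt(256 + 144)) + 135)**2 = ((12 - 16*sqrt(400)) + 135)**2 = ((12 - 16*20) + 135)**2 = ((12 - 320) + 135)**2 = (-308 + 135)**2 = (-173)**2 = 29929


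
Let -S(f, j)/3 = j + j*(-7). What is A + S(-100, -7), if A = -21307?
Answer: -21433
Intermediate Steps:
S(f, j) = 18*j (S(f, j) = -3*(j + j*(-7)) = -3*(j - 7*j) = -(-18)*j = 18*j)
A + S(-100, -7) = -21307 + 18*(-7) = -21307 - 126 = -21433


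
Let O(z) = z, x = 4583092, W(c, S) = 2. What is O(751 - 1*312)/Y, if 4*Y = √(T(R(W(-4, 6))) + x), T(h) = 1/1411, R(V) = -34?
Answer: 1756*√168074087/27754261 ≈ 0.82025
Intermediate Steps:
T(h) = 1/1411
Y = 233*√168074087/5644 (Y = √(1/1411 + 4583092)/4 = √(6466742813/1411)/4 = (233*√168074087/1411)/4 = 233*√168074087/5644 ≈ 535.20)
O(751 - 1*312)/Y = (751 - 1*312)/((233*√168074087/5644)) = (751 - 312)*(4*√168074087/27754261) = 439*(4*√168074087/27754261) = 1756*√168074087/27754261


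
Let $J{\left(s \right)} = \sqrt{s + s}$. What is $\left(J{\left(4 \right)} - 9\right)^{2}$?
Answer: $89 - 36 \sqrt{2} \approx 38.088$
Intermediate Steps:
$J{\left(s \right)} = \sqrt{2} \sqrt{s}$ ($J{\left(s \right)} = \sqrt{2 s} = \sqrt{2} \sqrt{s}$)
$\left(J{\left(4 \right)} - 9\right)^{2} = \left(\sqrt{2} \sqrt{4} - 9\right)^{2} = \left(\sqrt{2} \cdot 2 - 9\right)^{2} = \left(2 \sqrt{2} - 9\right)^{2} = \left(-9 + 2 \sqrt{2}\right)^{2}$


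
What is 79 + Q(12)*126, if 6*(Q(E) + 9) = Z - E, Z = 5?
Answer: -1202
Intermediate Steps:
Q(E) = -49/6 - E/6 (Q(E) = -9 + (5 - E)/6 = -9 + (⅚ - E/6) = -49/6 - E/6)
79 + Q(12)*126 = 79 + (-49/6 - ⅙*12)*126 = 79 + (-49/6 - 2)*126 = 79 - 61/6*126 = 79 - 1281 = -1202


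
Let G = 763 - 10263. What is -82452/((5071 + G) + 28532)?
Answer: -82452/24103 ≈ -3.4208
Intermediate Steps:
G = -9500
-82452/((5071 + G) + 28532) = -82452/((5071 - 9500) + 28532) = -82452/(-4429 + 28532) = -82452/24103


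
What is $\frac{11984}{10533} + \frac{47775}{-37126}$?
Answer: $- \frac{58296091}{391048158} \approx -0.14908$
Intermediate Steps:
$\frac{11984}{10533} + \frac{47775}{-37126} = 11984 \cdot \frac{1}{10533} + 47775 \left(- \frac{1}{37126}\right) = \frac{11984}{10533} - \frac{47775}{37126} = - \frac{58296091}{391048158}$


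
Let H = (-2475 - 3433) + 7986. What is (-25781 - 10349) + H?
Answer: -34052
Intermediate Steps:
H = 2078 (H = -5908 + 7986 = 2078)
(-25781 - 10349) + H = (-25781 - 10349) + 2078 = -36130 + 2078 = -34052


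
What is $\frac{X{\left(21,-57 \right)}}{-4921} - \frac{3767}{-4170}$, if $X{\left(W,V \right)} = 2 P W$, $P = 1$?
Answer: $\frac{2623181}{2931510} \approx 0.89482$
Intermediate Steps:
$X{\left(W,V \right)} = 2 W$ ($X{\left(W,V \right)} = 2 \cdot 1 W = 2 W$)
$\frac{X{\left(21,-57 \right)}}{-4921} - \frac{3767}{-4170} = \frac{2 \cdot 21}{-4921} - \frac{3767}{-4170} = 42 \left(- \frac{1}{4921}\right) - - \frac{3767}{4170} = - \frac{6}{703} + \frac{3767}{4170} = \frac{2623181}{2931510}$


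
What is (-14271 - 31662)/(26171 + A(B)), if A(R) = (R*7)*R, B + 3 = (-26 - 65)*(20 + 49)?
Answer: -45933/276270839 ≈ -0.00016626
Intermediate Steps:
B = -6282 (B = -3 + (-26 - 65)*(20 + 49) = -3 - 91*69 = -3 - 6279 = -6282)
A(R) = 7*R**2 (A(R) = (7*R)*R = 7*R**2)
(-14271 - 31662)/(26171 + A(B)) = (-14271 - 31662)/(26171 + 7*(-6282)**2) = -45933/(26171 + 7*39463524) = -45933/(26171 + 276244668) = -45933/276270839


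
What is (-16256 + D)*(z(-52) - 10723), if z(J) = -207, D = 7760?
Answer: 92861280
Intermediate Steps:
(-16256 + D)*(z(-52) - 10723) = (-16256 + 7760)*(-207 - 10723) = -8496*(-10930) = 92861280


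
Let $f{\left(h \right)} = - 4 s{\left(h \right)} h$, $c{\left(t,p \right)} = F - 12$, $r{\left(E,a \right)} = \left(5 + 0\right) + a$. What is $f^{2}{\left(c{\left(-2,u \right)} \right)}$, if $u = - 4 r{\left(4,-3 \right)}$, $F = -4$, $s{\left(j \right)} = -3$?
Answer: $36864$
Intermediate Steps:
$r{\left(E,a \right)} = 5 + a$
$u = -8$ ($u = - 4 \left(5 - 3\right) = \left(-4\right) 2 = -8$)
$c{\left(t,p \right)} = -16$ ($c{\left(t,p \right)} = -4 - 12 = -16$)
$f{\left(h \right)} = 12 h$ ($f{\left(h \right)} = \left(-4\right) \left(-3\right) h = 12 h$)
$f^{2}{\left(c{\left(-2,u \right)} \right)} = \left(12 \left(-16\right)\right)^{2} = \left(-192\right)^{2} = 36864$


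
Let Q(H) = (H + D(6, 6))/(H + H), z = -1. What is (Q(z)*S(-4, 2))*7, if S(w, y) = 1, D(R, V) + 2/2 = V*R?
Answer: -119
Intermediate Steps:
D(R, V) = -1 + R*V (D(R, V) = -1 + V*R = -1 + R*V)
Q(H) = (35 + H)/(2*H) (Q(H) = (H + (-1 + 6*6))/(H + H) = (H + (-1 + 36))/((2*H)) = (H + 35)*(1/(2*H)) = (35 + H)*(1/(2*H)) = (35 + H)/(2*H))
(Q(z)*S(-4, 2))*7 = (((1/2)*(35 - 1)/(-1))*1)*7 = (((1/2)*(-1)*34)*1)*7 = -17*1*7 = -17*7 = -119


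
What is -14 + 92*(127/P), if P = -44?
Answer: -3075/11 ≈ -279.55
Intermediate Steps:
-14 + 92*(127/P) = -14 + 92*(127/(-44)) = -14 + 92*(127*(-1/44)) = -14 + 92*(-127/44) = -14 - 2921/11 = -3075/11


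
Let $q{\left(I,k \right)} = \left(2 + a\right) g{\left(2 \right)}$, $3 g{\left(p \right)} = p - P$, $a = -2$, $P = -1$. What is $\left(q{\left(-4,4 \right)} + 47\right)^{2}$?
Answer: $2209$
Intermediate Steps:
$g{\left(p \right)} = \frac{1}{3} + \frac{p}{3}$ ($g{\left(p \right)} = \frac{p - -1}{3} = \frac{p + 1}{3} = \frac{1 + p}{3} = \frac{1}{3} + \frac{p}{3}$)
$q{\left(I,k \right)} = 0$ ($q{\left(I,k \right)} = \left(2 - 2\right) \left(\frac{1}{3} + \frac{1}{3} \cdot 2\right) = 0 \left(\frac{1}{3} + \frac{2}{3}\right) = 0 \cdot 1 = 0$)
$\left(q{\left(-4,4 \right)} + 47\right)^{2} = \left(0 + 47\right)^{2} = 47^{2} = 2209$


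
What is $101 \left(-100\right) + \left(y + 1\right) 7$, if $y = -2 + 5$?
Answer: $-10072$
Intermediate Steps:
$y = 3$
$101 \left(-100\right) + \left(y + 1\right) 7 = 101 \left(-100\right) + \left(3 + 1\right) 7 = -10100 + 4 \cdot 7 = -10100 + 28 = -10072$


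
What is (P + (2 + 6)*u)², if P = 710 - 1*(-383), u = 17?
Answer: 1510441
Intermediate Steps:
P = 1093 (P = 710 + 383 = 1093)
(P + (2 + 6)*u)² = (1093 + (2 + 6)*17)² = (1093 + 8*17)² = (1093 + 136)² = 1229² = 1510441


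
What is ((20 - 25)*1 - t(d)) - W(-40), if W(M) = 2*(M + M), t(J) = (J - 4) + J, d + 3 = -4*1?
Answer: 173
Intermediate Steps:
d = -7 (d = -3 - 4*1 = -3 - 4 = -7)
t(J) = -4 + 2*J (t(J) = (-4 + J) + J = -4 + 2*J)
W(M) = 4*M (W(M) = 2*(2*M) = 4*M)
((20 - 25)*1 - t(d)) - W(-40) = ((20 - 25)*1 - (-4 + 2*(-7))) - 4*(-40) = (-5*1 - (-4 - 14)) - 1*(-160) = (-5 - 1*(-18)) + 160 = (-5 + 18) + 160 = 13 + 160 = 173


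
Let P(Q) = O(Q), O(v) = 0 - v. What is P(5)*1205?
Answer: -6025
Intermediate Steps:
O(v) = -v
P(Q) = -Q
P(5)*1205 = -1*5*1205 = -5*1205 = -6025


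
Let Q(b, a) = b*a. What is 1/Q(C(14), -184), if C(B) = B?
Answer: -1/2576 ≈ -0.00038820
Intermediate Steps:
Q(b, a) = a*b
1/Q(C(14), -184) = 1/(-184*14) = 1/(-2576) = -1/2576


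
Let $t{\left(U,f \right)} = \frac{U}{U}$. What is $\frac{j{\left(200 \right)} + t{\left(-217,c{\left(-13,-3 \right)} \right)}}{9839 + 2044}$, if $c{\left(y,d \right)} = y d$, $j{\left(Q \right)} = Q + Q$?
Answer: $\frac{401}{11883} \approx 0.033746$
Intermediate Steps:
$j{\left(Q \right)} = 2 Q$
$c{\left(y,d \right)} = d y$
$t{\left(U,f \right)} = 1$
$\frac{j{\left(200 \right)} + t{\left(-217,c{\left(-13,-3 \right)} \right)}}{9839 + 2044} = \frac{2 \cdot 200 + 1}{9839 + 2044} = \frac{400 + 1}{11883} = 401 \cdot \frac{1}{11883} = \frac{401}{11883}$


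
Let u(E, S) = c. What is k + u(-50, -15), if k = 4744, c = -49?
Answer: 4695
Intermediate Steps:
u(E, S) = -49
k + u(-50, -15) = 4744 - 49 = 4695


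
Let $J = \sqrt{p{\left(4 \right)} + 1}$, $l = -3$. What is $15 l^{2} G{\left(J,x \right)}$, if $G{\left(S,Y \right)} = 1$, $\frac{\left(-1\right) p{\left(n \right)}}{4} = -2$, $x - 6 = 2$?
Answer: $135$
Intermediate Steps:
$x = 8$ ($x = 6 + 2 = 8$)
$p{\left(n \right)} = 8$ ($p{\left(n \right)} = \left(-4\right) \left(-2\right) = 8$)
$J = 3$ ($J = \sqrt{8 + 1} = \sqrt{9} = 3$)
$15 l^{2} G{\left(J,x \right)} = 15 \left(-3\right)^{2} \cdot 1 = 15 \cdot 9 \cdot 1 = 135 \cdot 1 = 135$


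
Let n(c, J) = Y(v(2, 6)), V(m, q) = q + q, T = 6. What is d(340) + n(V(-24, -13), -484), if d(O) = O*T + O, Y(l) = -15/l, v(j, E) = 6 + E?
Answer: 9515/4 ≈ 2378.8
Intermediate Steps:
V(m, q) = 2*q
n(c, J) = -5/4 (n(c, J) = -15/(6 + 6) = -15/12 = -15*1/12 = -5/4)
d(O) = 7*O (d(O) = O*6 + O = 6*O + O = 7*O)
d(340) + n(V(-24, -13), -484) = 7*340 - 5/4 = 2380 - 5/4 = 9515/4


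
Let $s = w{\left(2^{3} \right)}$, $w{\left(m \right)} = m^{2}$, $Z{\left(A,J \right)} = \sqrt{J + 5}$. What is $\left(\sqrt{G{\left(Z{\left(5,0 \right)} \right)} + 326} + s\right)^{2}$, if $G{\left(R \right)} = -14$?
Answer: $4408 + 256 \sqrt{78} \approx 6668.9$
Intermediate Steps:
$Z{\left(A,J \right)} = \sqrt{5 + J}$
$s = 64$ ($s = \left(2^{3}\right)^{2} = 8^{2} = 64$)
$\left(\sqrt{G{\left(Z{\left(5,0 \right)} \right)} + 326} + s\right)^{2} = \left(\sqrt{-14 + 326} + 64\right)^{2} = \left(\sqrt{312} + 64\right)^{2} = \left(2 \sqrt{78} + 64\right)^{2} = \left(64 + 2 \sqrt{78}\right)^{2}$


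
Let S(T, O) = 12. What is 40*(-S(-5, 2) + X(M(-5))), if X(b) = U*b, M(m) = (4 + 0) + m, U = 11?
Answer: -920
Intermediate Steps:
M(m) = 4 + m
X(b) = 11*b
40*(-S(-5, 2) + X(M(-5))) = 40*(-1*12 + 11*(4 - 5)) = 40*(-12 + 11*(-1)) = 40*(-12 - 11) = 40*(-23) = -920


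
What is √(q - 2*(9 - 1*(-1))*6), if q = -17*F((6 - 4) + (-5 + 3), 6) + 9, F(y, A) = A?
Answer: I*√213 ≈ 14.595*I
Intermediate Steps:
q = -93 (q = -17*6 + 9 = -102 + 9 = -93)
√(q - 2*(9 - 1*(-1))*6) = √(-93 - 2*(9 - 1*(-1))*6) = √(-93 - 2*(9 + 1)*6) = √(-93 - 2*10*6) = √(-93 - 20*6) = √(-93 - 120) = √(-213) = I*√213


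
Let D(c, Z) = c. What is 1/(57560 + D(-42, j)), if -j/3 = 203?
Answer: 1/57518 ≈ 1.7386e-5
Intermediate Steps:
j = -609 (j = -3*203 = -609)
1/(57560 + D(-42, j)) = 1/(57560 - 42) = 1/57518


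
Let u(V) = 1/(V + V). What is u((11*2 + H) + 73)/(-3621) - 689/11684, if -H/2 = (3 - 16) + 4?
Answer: -281926039/4780777332 ≈ -0.058971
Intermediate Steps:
H = 18 (H = -2*((3 - 16) + 4) = -2*(-13 + 4) = -2*(-9) = 18)
u(V) = 1/(2*V)
u((11*2 + H) + 73)/(-3621) - 689/11684 = (1/(2*((11*2 + 18) + 73)))/(-3621) - 689/11684 = (1/(2*((22 + 18) + 73)))*(-1/3621) - 689*1/11684 = (1/(2*(40 + 73)))*(-1/3621) - 689/11684 = ((½)/113)*(-1/3621) - 689/11684 = ((½)*(1/113))*(-1/3621) - 689/11684 = (1/226)*(-1/3621) - 689/11684 = -1/818346 - 689/11684 = -281926039/4780777332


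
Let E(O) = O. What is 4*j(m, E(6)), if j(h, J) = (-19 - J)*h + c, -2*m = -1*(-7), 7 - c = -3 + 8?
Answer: 358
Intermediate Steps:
c = 2 (c = 7 - (-3 + 8) = 7 - 1*5 = 7 - 5 = 2)
m = -7/2 (m = -(-1)*(-7)/2 = -1/2*7 = -7/2 ≈ -3.5000)
j(h, J) = 2 + h*(-19 - J) (j(h, J) = (-19 - J)*h + 2 = h*(-19 - J) + 2 = 2 + h*(-19 - J))
4*j(m, E(6)) = 4*(2 - 19*(-7/2) - 1*6*(-7/2)) = 4*(2 + 133/2 + 21) = 4*(179/2) = 358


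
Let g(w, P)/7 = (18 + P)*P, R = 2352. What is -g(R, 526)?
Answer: -2003008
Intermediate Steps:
g(w, P) = 7*P*(18 + P) (g(w, P) = 7*((18 + P)*P) = 7*(P*(18 + P)) = 7*P*(18 + P))
-g(R, 526) = -7*526*(18 + 526) = -7*526*544 = -1*2003008 = -2003008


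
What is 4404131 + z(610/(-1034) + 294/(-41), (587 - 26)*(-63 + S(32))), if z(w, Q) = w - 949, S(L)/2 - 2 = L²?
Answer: 93334084351/21197 ≈ 4.4032e+6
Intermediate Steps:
S(L) = 4 + 2*L²
z(w, Q) = -949 + w
4404131 + z(610/(-1034) + 294/(-41), (587 - 26)*(-63 + S(32))) = 4404131 + (-949 + (610/(-1034) + 294/(-41))) = 4404131 + (-949 + (610*(-1/1034) + 294*(-1/41))) = 4404131 + (-949 + (-305/517 - 294/41)) = 4404131 + (-949 - 164503/21197) = 4404131 - 20280456/21197 = 93334084351/21197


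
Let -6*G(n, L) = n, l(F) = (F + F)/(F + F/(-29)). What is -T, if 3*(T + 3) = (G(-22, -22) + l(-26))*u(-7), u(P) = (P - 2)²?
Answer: -2127/14 ≈ -151.93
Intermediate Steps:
u(P) = (-2 + P)²
l(F) = 29/14 (l(F) = (2*F)/(F + F*(-1/29)) = (2*F)/(F - F/29) = (2*F)/((28*F/29)) = (2*F)*(29/(28*F)) = 29/14)
G(n, L) = -n/6
T = 2127/14 (T = -3 + ((-⅙*(-22) + 29/14)*(-2 - 7)²)/3 = -3 + ((11/3 + 29/14)*(-9)²)/3 = -3 + ((241/42)*81)/3 = -3 + (⅓)*(6507/14) = -3 + 2169/14 = 2127/14 ≈ 151.93)
-T = -1*2127/14 = -2127/14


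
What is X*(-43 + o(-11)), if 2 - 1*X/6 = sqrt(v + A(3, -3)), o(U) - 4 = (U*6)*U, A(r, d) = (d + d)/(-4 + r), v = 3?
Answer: -4122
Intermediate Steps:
A(r, d) = 2*d/(-4 + r) (A(r, d) = (2*d)/(-4 + r) = 2*d/(-4 + r))
o(U) = 4 + 6*U**2 (o(U) = 4 + (U*6)*U = 4 + (6*U)*U = 4 + 6*U**2)
X = -6 (X = 12 - 6*sqrt(3 + 2*(-3)/(-4 + 3)) = 12 - 6*sqrt(3 + 2*(-3)/(-1)) = 12 - 6*sqrt(3 + 2*(-3)*(-1)) = 12 - 6*sqrt(3 + 6) = 12 - 6*sqrt(9) = 12 - 6*3 = 12 - 18 = -6)
X*(-43 + o(-11)) = -6*(-43 + (4 + 6*(-11)**2)) = -6*(-43 + (4 + 6*121)) = -6*(-43 + (4 + 726)) = -6*(-43 + 730) = -6*687 = -4122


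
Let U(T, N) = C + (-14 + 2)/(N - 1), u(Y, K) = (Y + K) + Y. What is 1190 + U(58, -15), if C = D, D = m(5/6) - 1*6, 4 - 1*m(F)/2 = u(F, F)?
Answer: 4751/4 ≈ 1187.8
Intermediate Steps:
u(Y, K) = K + 2*Y (u(Y, K) = (K + Y) + Y = K + 2*Y)
m(F) = 8 - 6*F (m(F) = 8 - 2*(F + 2*F) = 8 - 6*F)
D = -3 (D = (8 - 30/6) - 1*6 = (8 - 30/6) - 6 = (8 - 6*⅚) - 6 = (8 - 5) - 6 = 3 - 6 = -3)
C = -3
U(T, N) = -3 - 12/(-1 + N) (U(T, N) = -3 + (-14 + 2)/(N - 1) = -3 - 12/(-1 + N))
1190 + U(58, -15) = 1190 + 3*(-3 - 1*(-15))/(-1 - 15) = 1190 + 3*(-3 + 15)/(-16) = 1190 + 3*(-1/16)*12 = 1190 - 9/4 = 4751/4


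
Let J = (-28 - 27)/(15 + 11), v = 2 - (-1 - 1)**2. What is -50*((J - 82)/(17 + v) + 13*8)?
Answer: -63955/13 ≈ -4919.6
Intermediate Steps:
v = -2 (v = 2 - 1*(-2)**2 = 2 - 1*4 = 2 - 4 = -2)
J = -55/26 ≈ -2.1154
-50*((J - 82)/(17 + v) + 13*8) = -50*((-55/26 - 82)/(17 - 2) + 13*8) = -50*(-2187/26/15 + 104) = -50*(-2187/26*1/15 + 104) = -50*(-729/130 + 104) = -50*12791/130 = -63955/13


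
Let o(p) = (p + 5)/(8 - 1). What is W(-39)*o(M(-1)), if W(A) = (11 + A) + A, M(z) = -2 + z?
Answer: -134/7 ≈ -19.143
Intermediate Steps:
W(A) = 11 + 2*A
o(p) = 5/7 + p/7 (o(p) = (5 + p)/7 = (5 + p)*(⅐) = 5/7 + p/7)
W(-39)*o(M(-1)) = (11 + 2*(-39))*(5/7 + (-2 - 1)/7) = (11 - 78)*(5/7 + (⅐)*(-3)) = -67*(5/7 - 3/7) = -67*2/7 = -134/7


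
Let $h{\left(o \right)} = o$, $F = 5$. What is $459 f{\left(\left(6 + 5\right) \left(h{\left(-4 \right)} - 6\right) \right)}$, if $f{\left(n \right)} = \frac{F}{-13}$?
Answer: $- \frac{2295}{13} \approx -176.54$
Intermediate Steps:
$f{\left(n \right)} = - \frac{5}{13}$ ($f{\left(n \right)} = \frac{5}{-13} = 5 \left(- \frac{1}{13}\right) = - \frac{5}{13}$)
$459 f{\left(\left(6 + 5\right) \left(h{\left(-4 \right)} - 6\right) \right)} = 459 \left(- \frac{5}{13}\right) = - \frac{2295}{13}$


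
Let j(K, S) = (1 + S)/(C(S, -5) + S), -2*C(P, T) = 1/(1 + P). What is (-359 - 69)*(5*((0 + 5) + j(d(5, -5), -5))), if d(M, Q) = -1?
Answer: -485780/39 ≈ -12456.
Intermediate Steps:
C(P, T) = -1/(2*(1 + P))
j(K, S) = (1 + S)/(S - 1/(2 + 2*S)) (j(K, S) = (1 + S)/(-1/(2 + 2*S) + S) = (1 + S)/(S - 1/(2 + 2*S)))
(-359 - 69)*(5*((0 + 5) + j(d(5, -5), -5))) = (-359 - 69)*(5*((0 + 5) + 2*(1 - 5)²/(-1 + 2*(-5)*(1 - 5)))) = -2140*(5 + 2*(-4)²/(-1 + 2*(-5)*(-4))) = -2140*(5 + 2*16/(-1 + 40)) = -2140*(5 + 2*16/39) = -2140*(5 + 2*16*(1/39)) = -2140*(5 + 32/39) = -2140*227/39 = -428*1135/39 = -485780/39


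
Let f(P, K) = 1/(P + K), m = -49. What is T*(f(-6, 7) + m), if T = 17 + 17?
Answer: -1632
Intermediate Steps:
f(P, K) = 1/(K + P)
T = 34
T*(f(-6, 7) + m) = 34*(1/(7 - 6) - 49) = 34*(1/1 - 49) = 34*(1 - 49) = 34*(-48) = -1632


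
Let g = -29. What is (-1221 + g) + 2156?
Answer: 906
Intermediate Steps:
(-1221 + g) + 2156 = (-1221 - 29) + 2156 = -1250 + 2156 = 906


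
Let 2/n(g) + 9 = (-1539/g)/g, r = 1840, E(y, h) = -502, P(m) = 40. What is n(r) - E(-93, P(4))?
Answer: 15290142178/30471939 ≈ 501.78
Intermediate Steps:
n(g) = 2/(-9 - 1539/g²) (n(g) = 2/(-9 + (-1539/g)/g) = 2/(-9 - 1539/g²))
n(r) - E(-93, P(4)) = -2*1840²/(1539 + 9*1840²) - 1*(-502) = -2*3385600/(1539 + 9*3385600) + 502 = -2*3385600/(1539 + 30470400) + 502 = -2*3385600/30471939 + 502 = -2*3385600*1/30471939 + 502 = -6771200/30471939 + 502 = 15290142178/30471939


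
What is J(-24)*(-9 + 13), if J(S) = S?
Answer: -96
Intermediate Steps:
J(-24)*(-9 + 13) = -24*(-9 + 13) = -24*4 = -96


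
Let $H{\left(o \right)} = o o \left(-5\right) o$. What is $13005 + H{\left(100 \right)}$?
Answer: $-4986995$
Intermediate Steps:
$H{\left(o \right)} = - 5 o^{3}$ ($H{\left(o \right)} = o^{2} \left(-5\right) o = - 5 o^{2} o = - 5 o^{3}$)
$13005 + H{\left(100 \right)} = 13005 - 5 \cdot 100^{3} = 13005 - 5000000 = -4986995$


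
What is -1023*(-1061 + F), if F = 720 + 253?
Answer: 90024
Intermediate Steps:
F = 973
-1023*(-1061 + F) = -1023*(-1061 + 973) = -1023*(-88) = 90024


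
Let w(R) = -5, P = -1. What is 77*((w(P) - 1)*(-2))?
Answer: 924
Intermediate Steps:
77*((w(P) - 1)*(-2)) = 77*((-5 - 1)*(-2)) = 77*(-6*(-2)) = 77*12 = 924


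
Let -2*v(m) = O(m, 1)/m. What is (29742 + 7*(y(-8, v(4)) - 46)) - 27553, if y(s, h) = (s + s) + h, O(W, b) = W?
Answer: 3503/2 ≈ 1751.5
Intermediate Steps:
v(m) = -1/2 (v(m) = -m/(2*m) = -1/2*1 = -1/2)
y(s, h) = h + 2*s (y(s, h) = 2*s + h = h + 2*s)
(29742 + 7*(y(-8, v(4)) - 46)) - 27553 = (29742 + 7*((-1/2 + 2*(-8)) - 46)) - 27553 = (29742 + 7*((-1/2 - 16) - 46)) - 27553 = (29742 + 7*(-33/2 - 46)) - 27553 = (29742 + 7*(-125/2)) - 27553 = (29742 - 875/2) - 27553 = 58609/2 - 27553 = 3503/2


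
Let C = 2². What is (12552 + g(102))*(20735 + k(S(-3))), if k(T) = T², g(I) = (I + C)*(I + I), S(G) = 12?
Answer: 713560704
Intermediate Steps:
C = 4
g(I) = 2*I*(4 + I) (g(I) = (I + 4)*(I + I) = (4 + I)*(2*I) = 2*I*(4 + I))
(12552 + g(102))*(20735 + k(S(-3))) = (12552 + 2*102*(4 + 102))*(20735 + 12²) = (12552 + 2*102*106)*(20735 + 144) = (12552 + 21624)*20879 = 34176*20879 = 713560704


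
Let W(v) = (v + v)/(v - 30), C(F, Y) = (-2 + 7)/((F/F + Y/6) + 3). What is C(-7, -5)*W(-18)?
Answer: 45/38 ≈ 1.1842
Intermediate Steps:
C(F, Y) = 5/(4 + Y/6) (C(F, Y) = 5/((1 + Y*(⅙)) + 3) = 5/((1 + Y/6) + 3) = 5/(4 + Y/6))
W(v) = 2*v/(-30 + v) (W(v) = (2*v)/(-30 + v) = 2*v/(-30 + v))
C(-7, -5)*W(-18) = (30/(24 - 5))*(2*(-18)/(-30 - 18)) = (30/19)*(2*(-18)/(-48)) = (30*(1/19))*(2*(-18)*(-1/48)) = (30/19)*(¾) = 45/38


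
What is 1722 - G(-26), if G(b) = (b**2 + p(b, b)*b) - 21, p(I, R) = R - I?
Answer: 1067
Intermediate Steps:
G(b) = -21 + b**2 (G(b) = (b**2 + (b - b)*b) - 21 = (b**2 + 0*b) - 21 = (b**2 + 0) - 21 = b**2 - 21 = -21 + b**2)
1722 - G(-26) = 1722 - (-21 + (-26)**2) = 1722 - (-21 + 676) = 1722 - 1*655 = 1722 - 655 = 1067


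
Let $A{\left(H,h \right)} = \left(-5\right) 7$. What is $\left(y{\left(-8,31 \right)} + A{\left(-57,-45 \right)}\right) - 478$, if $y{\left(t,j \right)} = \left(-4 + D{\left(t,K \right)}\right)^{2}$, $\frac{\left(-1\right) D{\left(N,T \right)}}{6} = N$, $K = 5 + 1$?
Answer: $1423$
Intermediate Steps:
$A{\left(H,h \right)} = -35$
$K = 6$
$D{\left(N,T \right)} = - 6 N$
$y{\left(t,j \right)} = \left(-4 - 6 t\right)^{2}$
$\left(y{\left(-8,31 \right)} + A{\left(-57,-45 \right)}\right) - 478 = \left(4 \left(2 + 3 \left(-8\right)\right)^{2} - 35\right) - 478 = \left(4 \left(2 - 24\right)^{2} - 35\right) - 478 = \left(4 \left(-22\right)^{2} - 35\right) - 478 = \left(4 \cdot 484 - 35\right) - 478 = \left(1936 - 35\right) - 478 = 1901 - 478 = 1423$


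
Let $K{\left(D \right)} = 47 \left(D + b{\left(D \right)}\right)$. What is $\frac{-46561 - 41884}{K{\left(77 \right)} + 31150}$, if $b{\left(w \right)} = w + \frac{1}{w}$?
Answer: $- \frac{6810265}{2955923} \approx -2.3039$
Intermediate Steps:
$K{\left(D \right)} = \frac{47}{D} + 94 D$ ($K{\left(D \right)} = 47 \left(D + \left(D + \frac{1}{D}\right)\right) = 47 \left(\frac{1}{D} + 2 D\right) = \frac{47}{D} + 94 D$)
$\frac{-46561 - 41884}{K{\left(77 \right)} + 31150} = \frac{-46561 - 41884}{\left(\frac{47}{77} + 94 \cdot 77\right) + 31150} = - \frac{88445}{\left(47 \cdot \frac{1}{77} + 7238\right) + 31150} = - \frac{88445}{\left(\frac{47}{77} + 7238\right) + 31150} = - \frac{88445}{\frac{557373}{77} + 31150} = - \frac{88445}{\frac{2955923}{77}} = \left(-88445\right) \frac{77}{2955923} = - \frac{6810265}{2955923}$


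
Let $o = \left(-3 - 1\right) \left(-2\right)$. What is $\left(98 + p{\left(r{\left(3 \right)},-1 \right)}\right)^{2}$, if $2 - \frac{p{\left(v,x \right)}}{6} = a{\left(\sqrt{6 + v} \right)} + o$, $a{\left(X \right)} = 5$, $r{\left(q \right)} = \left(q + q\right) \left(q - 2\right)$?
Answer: $1024$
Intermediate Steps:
$o = 8$ ($o = \left(-4\right) \left(-2\right) = 8$)
$r{\left(q \right)} = 2 q \left(-2 + q\right)$
$p{\left(v,x \right)} = -66$ ($p{\left(v,x \right)} = 12 - 6 \left(5 + 8\right) = 12 - 78 = -66$)
$\left(98 + p{\left(r{\left(3 \right)},-1 \right)}\right)^{2} = \left(98 - 66\right)^{2} = 32^{2} = 1024$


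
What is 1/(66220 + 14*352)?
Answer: 1/71148 ≈ 1.4055e-5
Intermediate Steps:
1/(66220 + 14*352) = 1/(66220 + 4928) = 1/71148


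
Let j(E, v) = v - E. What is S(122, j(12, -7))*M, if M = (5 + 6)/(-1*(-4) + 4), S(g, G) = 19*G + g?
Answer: -2629/8 ≈ -328.63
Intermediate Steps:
S(g, G) = g + 19*G
M = 11/8 (M = 11/(4 + 4) = 11/8 ≈ 1.3750)
S(122, j(12, -7))*M = (122 + 19*(-7 - 1*12))*(11/8) = (122 + 19*(-7 - 12))*(11/8) = (122 + 19*(-19))*(11/8) = (122 - 361)*(11/8) = -239*11/8 = -2629/8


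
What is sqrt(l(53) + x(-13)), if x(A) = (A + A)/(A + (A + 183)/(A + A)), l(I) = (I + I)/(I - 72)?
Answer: 3*I*sqrt(2748407)/2413 ≈ 2.0611*I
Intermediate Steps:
l(I) = 2*I/(-72 + I) (l(I) = (2*I)/(-72 + I) = 2*I/(-72 + I))
x(A) = 2*A/(A + (183 + A)/(2*A)) (x(A) = (2*A)/(A + (183 + A)/((2*A))) = (2*A)/(A + (183 + A)*(1/(2*A))) = (2*A)/(A + (183 + A)/(2*A)) = 2*A/(A + (183 + A)/(2*A)))
sqrt(l(53) + x(-13)) = sqrt(2*53/(-72 + 53) + 4*(-13)**2/(183 - 13 + 2*(-13)**2)) = sqrt(2*53/(-19) + 4*169/(183 - 13 + 2*169)) = sqrt(2*53*(-1/19) + 4*169/(183 - 13 + 338)) = sqrt(-106/19 + 4*169/508) = sqrt(-106/19 + 4*169*(1/508)) = sqrt(-106/19 + 169/127) = sqrt(-10251/2413) = 3*I*sqrt(2748407)/2413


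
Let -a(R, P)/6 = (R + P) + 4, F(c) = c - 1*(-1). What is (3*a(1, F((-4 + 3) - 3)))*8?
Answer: -288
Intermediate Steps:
F(c) = 1 + c (F(c) = c + 1 = 1 + c)
a(R, P) = -24 - 6*P - 6*R (a(R, P) = -6*((R + P) + 4) = -6*((P + R) + 4) = -6*(4 + P + R) = -24 - 6*P - 6*R)
(3*a(1, F((-4 + 3) - 3)))*8 = (3*(-24 - 6*(1 + ((-4 + 3) - 3)) - 6*1))*8 = (3*(-24 - 6*(1 + (-1 - 3)) - 6))*8 = (3*(-24 - 6*(1 - 4) - 6))*8 = (3*(-24 - 6*(-3) - 6))*8 = (3*(-24 + 18 - 6))*8 = (3*(-12))*8 = -36*8 = -288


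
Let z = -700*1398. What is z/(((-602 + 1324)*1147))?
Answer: -489300/414067 ≈ -1.1817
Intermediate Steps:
z = -978600
z/(((-602 + 1324)*1147)) = -978600*1/(1147*(-602 + 1324)) = -978600/(722*1147) = -978600/828134 = -978600*1/828134 = -489300/414067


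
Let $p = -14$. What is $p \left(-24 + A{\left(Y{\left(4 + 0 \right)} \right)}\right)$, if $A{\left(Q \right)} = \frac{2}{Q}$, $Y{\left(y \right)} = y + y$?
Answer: $\frac{665}{2} \approx 332.5$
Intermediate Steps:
$Y{\left(y \right)} = 2 y$
$p \left(-24 + A{\left(Y{\left(4 + 0 \right)} \right)}\right) = - 14 \left(-24 + \frac{2}{2 \left(4 + 0\right)}\right) = - 14 \left(-24 + \frac{2}{2 \cdot 4}\right) = - 14 \left(-24 + \frac{2}{8}\right) = - 14 \left(-24 + 2 \cdot \frac{1}{8}\right) = - 14 \left(-24 + \frac{1}{4}\right) = \left(-14\right) \left(- \frac{95}{4}\right) = \frac{665}{2}$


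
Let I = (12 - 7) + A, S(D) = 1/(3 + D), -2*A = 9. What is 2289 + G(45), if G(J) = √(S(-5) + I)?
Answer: 2289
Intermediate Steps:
A = -9/2 (A = -½*9 = -9/2 ≈ -4.5000)
I = ½ (I = (12 - 7) - 9/2 = 5 - 9/2 = ½ ≈ 0.50000)
G(J) = 0 (G(J) = √(1/(3 - 5) + ½) = √(1/(-2) + ½) = √(-½ + ½) = √0 = 0)
2289 + G(45) = 2289 + 0 = 2289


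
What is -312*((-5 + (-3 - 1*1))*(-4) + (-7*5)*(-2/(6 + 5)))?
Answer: -145392/11 ≈ -13217.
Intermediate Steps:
-312*((-5 + (-3 - 1*1))*(-4) + (-7*5)*(-2/(6 + 5))) = -312*((-5 + (-3 - 1))*(-4) - 35*(-2)/11) = -312*((-5 - 4)*(-4) - 35*(-2)/11) = -312*(-9*(-4) - 35*(-2/11)) = -312*(36 + 70/11) = -312*466/11 = -145392/11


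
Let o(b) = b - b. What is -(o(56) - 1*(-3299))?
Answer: -3299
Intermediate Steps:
o(b) = 0
-(o(56) - 1*(-3299)) = -(0 - 1*(-3299)) = -(0 + 3299) = -1*3299 = -3299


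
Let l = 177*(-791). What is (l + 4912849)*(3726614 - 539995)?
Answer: 15209229001198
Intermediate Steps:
l = -140007
(l + 4912849)*(3726614 - 539995) = (-140007 + 4912849)*(3726614 - 539995) = 4772842*3186619 = 15209229001198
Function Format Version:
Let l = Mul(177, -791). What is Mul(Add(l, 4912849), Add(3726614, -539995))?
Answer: 15209229001198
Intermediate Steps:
l = -140007
Mul(Add(l, 4912849), Add(3726614, -539995)) = Mul(Add(-140007, 4912849), Add(3726614, -539995)) = Mul(4772842, 3186619) = 15209229001198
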